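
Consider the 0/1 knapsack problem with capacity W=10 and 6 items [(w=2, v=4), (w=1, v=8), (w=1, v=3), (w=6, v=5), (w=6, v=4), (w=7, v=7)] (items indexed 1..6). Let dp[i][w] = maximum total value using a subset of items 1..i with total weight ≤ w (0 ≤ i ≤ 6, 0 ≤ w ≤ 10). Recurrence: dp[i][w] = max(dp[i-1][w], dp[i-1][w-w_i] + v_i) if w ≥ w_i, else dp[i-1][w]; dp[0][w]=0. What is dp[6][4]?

15

i\w   0   1   2   3   4   5   6   7   8   9  10
  0   0   0   0   0   0   0   0   0   0   0   0
  1   0   0   4   4   4   4   4   4   4   4   4
  2   0   8   8  12  12  12  12  12  12  12  12
  3   0   8  11  12  15  15  15  15  15  15  15
  4   0   8  11  12  15  15  15  15  16  17  20
  5   0   8  11  12  15  15  15  15  16  17  20
  6   0   8  11  12  15  15  15  15  16  18  20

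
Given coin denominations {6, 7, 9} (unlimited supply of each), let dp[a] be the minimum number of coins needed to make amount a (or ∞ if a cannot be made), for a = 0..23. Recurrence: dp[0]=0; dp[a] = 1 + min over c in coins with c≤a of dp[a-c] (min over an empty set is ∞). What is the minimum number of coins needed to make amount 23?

 a  0  1  2  3  4  5  6  7  8  9 10 11 12 13 14 15 16 17 18 19 20 21 22 23
dp  0  -  -  -  -  -  1  1  -  1  -  -  2  2  2  2  2  -  2  3  3  3  3  3
(- denotes ∞ / unreachable)

3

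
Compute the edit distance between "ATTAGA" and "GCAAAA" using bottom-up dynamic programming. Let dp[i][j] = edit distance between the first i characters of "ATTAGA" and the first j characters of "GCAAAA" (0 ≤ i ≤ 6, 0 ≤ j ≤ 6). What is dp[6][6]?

   ''  G  C  A  A  A  A
''  0  1  2  3  4  5  6
 A  1  1  2  2  3  4  5
 T  2  2  2  3  3  4  5
 T  3  3  3  3  4  4  5
 A  4  4  4  3  3  4  4
 G  5  4  5  4  4  4  5
 A  6  5  5  5  4  4  4

4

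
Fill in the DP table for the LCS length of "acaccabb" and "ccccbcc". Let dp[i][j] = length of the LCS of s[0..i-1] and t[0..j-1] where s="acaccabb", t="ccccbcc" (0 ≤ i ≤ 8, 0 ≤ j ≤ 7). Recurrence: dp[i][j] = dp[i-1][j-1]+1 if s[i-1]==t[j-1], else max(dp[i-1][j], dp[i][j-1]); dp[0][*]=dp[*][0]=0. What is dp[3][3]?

1

   ''  c  c  c  c  b  c  c
''  0  0  0  0  0  0  0  0
 a  0  0  0  0  0  0  0  0
 c  0  1  1  1  1  1  1  1
 a  0  1  1  1  1  1  1  1
 c  0  1  2  2  2  2  2  2
 c  0  1  2  3  3  3  3  3
 a  0  1  2  3  3  3  3  3
 b  0  1  2  3  3  4  4  4
 b  0  1  2  3  3  4  4  4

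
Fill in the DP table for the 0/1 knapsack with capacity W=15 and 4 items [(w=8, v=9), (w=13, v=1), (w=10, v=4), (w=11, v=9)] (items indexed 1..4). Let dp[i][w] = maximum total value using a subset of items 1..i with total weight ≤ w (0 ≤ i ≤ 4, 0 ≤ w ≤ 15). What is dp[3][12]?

9

i\w   0   1   2   3   4   5   6   7   8   9  10  11  12  13  14  15
  0   0   0   0   0   0   0   0   0   0   0   0   0   0   0   0   0
  1   0   0   0   0   0   0   0   0   9   9   9   9   9   9   9   9
  2   0   0   0   0   0   0   0   0   9   9   9   9   9   9   9   9
  3   0   0   0   0   0   0   0   0   9   9   9   9   9   9   9   9
  4   0   0   0   0   0   0   0   0   9   9   9   9   9   9   9   9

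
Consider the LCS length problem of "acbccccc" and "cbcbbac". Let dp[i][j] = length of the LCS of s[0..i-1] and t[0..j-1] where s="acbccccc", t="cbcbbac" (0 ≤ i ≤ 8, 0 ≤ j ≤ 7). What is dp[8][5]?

3

   ''  c  b  c  b  b  a  c
''  0  0  0  0  0  0  0  0
 a  0  0  0  0  0  0  1  1
 c  0  1  1  1  1  1  1  2
 b  0  1  2  2  2  2  2  2
 c  0  1  2  3  3  3  3  3
 c  0  1  2  3  3  3  3  4
 c  0  1  2  3  3  3  3  4
 c  0  1  2  3  3  3  3  4
 c  0  1  2  3  3  3  3  4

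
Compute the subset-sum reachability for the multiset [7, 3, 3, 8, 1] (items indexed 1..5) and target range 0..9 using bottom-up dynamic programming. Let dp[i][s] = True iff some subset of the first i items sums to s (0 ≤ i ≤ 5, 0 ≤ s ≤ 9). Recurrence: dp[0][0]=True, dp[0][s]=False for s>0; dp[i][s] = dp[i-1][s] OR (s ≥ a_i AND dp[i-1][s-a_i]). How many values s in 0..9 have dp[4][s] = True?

5

i\s   0   1   2   3   4   5   6   7   8   9
  0   T   F   F   F   F   F   F   F   F   F
  1   T   F   F   F   F   F   F   T   F   F
  2   T   F   F   T   F   F   F   T   F   F
  3   T   F   F   T   F   F   T   T   F   F
  4   T   F   F   T   F   F   T   T   T   F
  5   T   T   F   T   T   F   T   T   T   T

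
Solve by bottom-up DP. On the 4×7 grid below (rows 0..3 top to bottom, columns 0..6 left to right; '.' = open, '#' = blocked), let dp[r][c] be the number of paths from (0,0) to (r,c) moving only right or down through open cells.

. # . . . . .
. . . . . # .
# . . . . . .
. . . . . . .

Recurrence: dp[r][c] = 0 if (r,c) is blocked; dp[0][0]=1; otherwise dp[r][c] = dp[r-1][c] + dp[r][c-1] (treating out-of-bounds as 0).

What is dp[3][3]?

6

r\c   0   1   2   3   4   5   6
  0   1   0   0   0   0   0   0
  1   1   1   1   1   1   0   0
  2   0   1   2   3   4   4   4
  3   0   1   3   6  10  14  18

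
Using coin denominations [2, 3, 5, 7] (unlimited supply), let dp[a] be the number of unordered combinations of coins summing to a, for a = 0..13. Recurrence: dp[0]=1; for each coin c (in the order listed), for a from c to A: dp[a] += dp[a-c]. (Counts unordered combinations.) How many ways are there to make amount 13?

7

after  coin     0     1     2     3     4     5     6     7     8     9    10    11    12    13
          2     1     0     1     0     1     0     1     0     1     0     1     0     1     0
          3     1     0     1     1     1     1     2     1     2     2     2     2     3     2
          5     1     0     1     1     1     2     2     2     3     3     4     4     5     5
          7     1     0     1     1     1     2     2     3     3     4     5     5     7     7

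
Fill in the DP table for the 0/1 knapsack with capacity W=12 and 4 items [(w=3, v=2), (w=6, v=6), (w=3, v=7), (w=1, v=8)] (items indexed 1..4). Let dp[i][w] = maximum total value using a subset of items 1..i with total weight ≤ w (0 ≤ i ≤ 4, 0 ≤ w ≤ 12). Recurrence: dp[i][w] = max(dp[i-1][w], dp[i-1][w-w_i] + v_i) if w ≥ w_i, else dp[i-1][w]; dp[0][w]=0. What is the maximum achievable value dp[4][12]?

21

i\w   0   1   2   3   4   5   6   7   8   9  10  11  12
  0   0   0   0   0   0   0   0   0   0   0   0   0   0
  1   0   0   0   2   2   2   2   2   2   2   2   2   2
  2   0   0   0   2   2   2   6   6   6   8   8   8   8
  3   0   0   0   7   7   7   9   9   9  13  13  13  15
  4   0   8   8   8  15  15  15  17  17  17  21  21  21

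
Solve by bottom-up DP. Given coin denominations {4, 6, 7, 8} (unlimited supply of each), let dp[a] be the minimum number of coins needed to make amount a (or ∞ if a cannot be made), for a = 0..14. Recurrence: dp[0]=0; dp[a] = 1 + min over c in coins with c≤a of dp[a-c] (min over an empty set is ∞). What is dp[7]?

 a  0  1  2  3  4  5  6  7  8  9 10 11 12 13 14
dp  0  -  -  -  1  -  1  1  1  -  2  2  2  2  2
(- denotes ∞ / unreachable)

1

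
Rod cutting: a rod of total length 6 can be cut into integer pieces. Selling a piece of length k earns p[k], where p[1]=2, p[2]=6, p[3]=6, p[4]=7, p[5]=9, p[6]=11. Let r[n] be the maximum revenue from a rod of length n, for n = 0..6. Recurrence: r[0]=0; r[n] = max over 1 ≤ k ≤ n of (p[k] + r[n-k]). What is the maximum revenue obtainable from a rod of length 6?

   n    0    1    2    3    4    5    6
r[n]    0    2    6    8   12   14   18

18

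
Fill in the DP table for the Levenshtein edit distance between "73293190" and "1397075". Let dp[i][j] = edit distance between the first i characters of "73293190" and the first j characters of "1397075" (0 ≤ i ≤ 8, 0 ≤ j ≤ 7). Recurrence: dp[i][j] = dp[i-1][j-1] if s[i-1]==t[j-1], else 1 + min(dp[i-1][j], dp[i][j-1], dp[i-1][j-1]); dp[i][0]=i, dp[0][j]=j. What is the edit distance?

6

   ''  1  3  9  7  0  7  5
''  0  1  2  3  4  5  6  7
 7  1  1  2  3  3  4  5  6
 3  2  2  1  2  3  4  5  6
 2  3  3  2  2  3  4  5  6
 9  4  4  3  2  3  4  5  6
 3  5  5  4  3  3  4  5  6
 1  6  5  5  4  4  4  5  6
 9  7  6  6  5  5  5  5  6
 0  8  7  7  6  6  5  6  6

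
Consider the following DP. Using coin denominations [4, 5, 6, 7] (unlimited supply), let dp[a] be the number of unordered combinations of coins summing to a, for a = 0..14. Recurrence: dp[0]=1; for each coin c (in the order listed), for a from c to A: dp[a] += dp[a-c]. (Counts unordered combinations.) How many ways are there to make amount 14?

after  coin     0     1     2     3     4     5     6     7     8     9    10    11    12    13    14
          4     1     0     0     0     1     0     0     0     1     0     0     0     1     0     0
          5     1     0     0     0     1     1     0     0     1     1     1     0     1     1     1
          6     1     0     0     0     1     1     1     0     1     1     2     1     2     1     2
          7     1     0     0     0     1     1     1     1     1     1     2     2     3     2     3

3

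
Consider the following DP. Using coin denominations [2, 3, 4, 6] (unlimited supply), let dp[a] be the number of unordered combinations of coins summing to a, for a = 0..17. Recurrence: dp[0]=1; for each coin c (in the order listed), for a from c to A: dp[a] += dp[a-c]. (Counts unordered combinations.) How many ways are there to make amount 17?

13

after  coin     0     1     2     3     4     5     6     7     8     9    10    11    12    13    14    15    16    17
          2     1     0     1     0     1     0     1     0     1     0     1     0     1     0     1     0     1     0
          3     1     0     1     1     1     1     2     1     2     2     2     2     3     2     3     3     3     3
          4     1     0     1     1     2     1     3     2     4     3     5     4     7     5     8     7    10     8
          6     1     0     1     1     2     1     4     2     5     4     7     5    11     7    13    11    17    13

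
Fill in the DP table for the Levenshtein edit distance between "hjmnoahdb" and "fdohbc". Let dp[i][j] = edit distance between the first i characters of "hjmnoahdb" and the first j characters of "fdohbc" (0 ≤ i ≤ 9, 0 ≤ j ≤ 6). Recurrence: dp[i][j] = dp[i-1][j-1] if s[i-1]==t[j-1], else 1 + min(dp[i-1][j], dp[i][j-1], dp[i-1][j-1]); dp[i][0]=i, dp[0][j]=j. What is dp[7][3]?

6

   ''  f  d  o  h  b  c
''  0  1  2  3  4  5  6
 h  1  1  2  3  3  4  5
 j  2  2  2  3  4  4  5
 m  3  3  3  3  4  5  5
 n  4  4  4  4  4  5  6
 o  5  5  5  4  5  5  6
 a  6  6  6  5  5  6  6
 h  7  7  7  6  5  6  7
 d  8  8  7  7  6  6  7
 b  9  9  8  8  7  6  7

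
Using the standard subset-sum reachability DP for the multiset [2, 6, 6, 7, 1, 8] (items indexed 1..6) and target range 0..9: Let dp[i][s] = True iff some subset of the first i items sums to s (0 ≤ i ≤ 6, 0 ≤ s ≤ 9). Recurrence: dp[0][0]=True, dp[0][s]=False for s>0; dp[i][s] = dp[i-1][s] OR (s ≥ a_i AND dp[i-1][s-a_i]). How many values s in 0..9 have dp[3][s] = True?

4

i\s   0   1   2   3   4   5   6   7   8   9
  0   T   F   F   F   F   F   F   F   F   F
  1   T   F   T   F   F   F   F   F   F   F
  2   T   F   T   F   F   F   T   F   T   F
  3   T   F   T   F   F   F   T   F   T   F
  4   T   F   T   F   F   F   T   T   T   T
  5   T   T   T   T   F   F   T   T   T   T
  6   T   T   T   T   F   F   T   T   T   T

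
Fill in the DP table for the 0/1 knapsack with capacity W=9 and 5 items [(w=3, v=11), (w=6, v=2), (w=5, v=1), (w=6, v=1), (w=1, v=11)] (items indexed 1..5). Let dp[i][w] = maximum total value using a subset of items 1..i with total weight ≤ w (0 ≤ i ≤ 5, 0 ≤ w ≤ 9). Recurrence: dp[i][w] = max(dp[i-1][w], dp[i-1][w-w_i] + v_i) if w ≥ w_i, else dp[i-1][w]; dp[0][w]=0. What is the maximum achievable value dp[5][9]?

23

i\w   0   1   2   3   4   5   6   7   8   9
  0   0   0   0   0   0   0   0   0   0   0
  1   0   0   0  11  11  11  11  11  11  11
  2   0   0   0  11  11  11  11  11  11  13
  3   0   0   0  11  11  11  11  11  12  13
  4   0   0   0  11  11  11  11  11  12  13
  5   0  11  11  11  22  22  22  22  22  23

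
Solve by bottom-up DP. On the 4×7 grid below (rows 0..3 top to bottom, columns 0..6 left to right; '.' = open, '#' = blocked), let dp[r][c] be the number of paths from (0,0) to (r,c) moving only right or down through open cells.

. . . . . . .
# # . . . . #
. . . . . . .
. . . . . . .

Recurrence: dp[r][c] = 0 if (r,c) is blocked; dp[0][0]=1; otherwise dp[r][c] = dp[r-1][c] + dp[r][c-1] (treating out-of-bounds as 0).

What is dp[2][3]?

3

r\c   0   1   2   3   4   5   6
  0   1   1   1   1   1   1   1
  1   0   0   1   2   3   4   0
  2   0   0   1   3   6  10  10
  3   0   0   1   4  10  20  30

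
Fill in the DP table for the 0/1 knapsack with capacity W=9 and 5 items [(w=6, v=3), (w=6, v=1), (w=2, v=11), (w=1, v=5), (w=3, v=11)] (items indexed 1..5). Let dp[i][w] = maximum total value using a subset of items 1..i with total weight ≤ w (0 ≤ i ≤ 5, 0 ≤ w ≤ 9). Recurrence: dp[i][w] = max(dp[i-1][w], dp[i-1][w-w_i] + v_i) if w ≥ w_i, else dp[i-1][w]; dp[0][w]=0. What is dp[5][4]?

16

i\w   0   1   2   3   4   5   6   7   8   9
  0   0   0   0   0   0   0   0   0   0   0
  1   0   0   0   0   0   0   3   3   3   3
  2   0   0   0   0   0   0   3   3   3   3
  3   0   0  11  11  11  11  11  11  14  14
  4   0   5  11  16  16  16  16  16  16  19
  5   0   5  11  16  16  22  27  27  27  27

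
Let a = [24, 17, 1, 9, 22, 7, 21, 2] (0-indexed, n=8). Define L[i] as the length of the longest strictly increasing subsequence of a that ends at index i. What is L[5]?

   i    0    1    2    3    4    5    6    7
a[i]   24   17    1    9   22    7   21    2
L[i]    1    1    1    2    3    2    3    2

2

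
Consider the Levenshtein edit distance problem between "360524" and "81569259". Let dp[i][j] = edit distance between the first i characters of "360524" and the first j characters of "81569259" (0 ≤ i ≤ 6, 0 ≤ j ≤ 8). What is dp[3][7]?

6

   ''  8  1  5  6  9  2  5  9
''  0  1  2  3  4  5  6  7  8
 3  1  1  2  3  4  5  6  7  8
 6  2  2  2  3  3  4  5  6  7
 0  3  3  3  3  4  4  5  6  7
 5  4  4  4  3  4  5  5  5  6
 2  5  5  5  4  4  5  5  6  6
 4  6  6  6  5  5  5  6  6  7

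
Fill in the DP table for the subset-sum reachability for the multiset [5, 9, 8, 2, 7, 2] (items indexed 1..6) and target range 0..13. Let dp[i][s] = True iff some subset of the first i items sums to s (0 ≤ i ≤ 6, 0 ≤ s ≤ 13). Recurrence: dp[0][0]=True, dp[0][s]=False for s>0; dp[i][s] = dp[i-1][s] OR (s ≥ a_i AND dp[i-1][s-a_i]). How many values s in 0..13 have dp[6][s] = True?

i\s   0   1   2   3   4   5   6   7   8   9  10  11  12  13
  0   T   F   F   F   F   F   F   F   F   F   F   F   F   F
  1   T   F   F   F   F   T   F   F   F   F   F   F   F   F
  2   T   F   F   F   F   T   F   F   F   T   F   F   F   F
  3   T   F   F   F   F   T   F   F   T   T   F   F   F   T
  4   T   F   T   F   F   T   F   T   T   T   T   T   F   T
  5   T   F   T   F   F   T   F   T   T   T   T   T   T   T
  6   T   F   T   F   T   T   F   T   T   T   T   T   T   T

11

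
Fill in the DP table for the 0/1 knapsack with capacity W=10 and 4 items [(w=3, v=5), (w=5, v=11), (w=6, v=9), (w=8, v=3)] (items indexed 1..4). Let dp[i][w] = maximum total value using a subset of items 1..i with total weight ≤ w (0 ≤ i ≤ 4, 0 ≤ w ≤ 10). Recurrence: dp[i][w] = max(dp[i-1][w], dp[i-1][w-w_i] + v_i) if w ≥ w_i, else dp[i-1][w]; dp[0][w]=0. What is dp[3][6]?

11

i\w   0   1   2   3   4   5   6   7   8   9  10
  0   0   0   0   0   0   0   0   0   0   0   0
  1   0   0   0   5   5   5   5   5   5   5   5
  2   0   0   0   5   5  11  11  11  16  16  16
  3   0   0   0   5   5  11  11  11  16  16  16
  4   0   0   0   5   5  11  11  11  16  16  16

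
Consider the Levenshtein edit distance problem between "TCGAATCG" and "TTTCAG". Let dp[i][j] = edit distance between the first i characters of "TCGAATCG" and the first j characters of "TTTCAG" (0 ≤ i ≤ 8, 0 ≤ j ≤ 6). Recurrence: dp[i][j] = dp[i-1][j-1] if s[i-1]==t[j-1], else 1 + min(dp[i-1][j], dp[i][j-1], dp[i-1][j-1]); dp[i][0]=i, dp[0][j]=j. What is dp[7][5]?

   ''  T  T  T  C  A  G
''  0  1  2  3  4  5  6
 T  1  0  1  2  3  4  5
 C  2  1  1  2  2  3  4
 G  3  2  2  2  3  3  3
 A  4  3  3  3  3  3  4
 A  5  4  4  4  4  3  4
 T  6  5  4  4  5  4  4
 C  7  6  5  5  4  5  5
 G  8  7  6  6  5  5  5

5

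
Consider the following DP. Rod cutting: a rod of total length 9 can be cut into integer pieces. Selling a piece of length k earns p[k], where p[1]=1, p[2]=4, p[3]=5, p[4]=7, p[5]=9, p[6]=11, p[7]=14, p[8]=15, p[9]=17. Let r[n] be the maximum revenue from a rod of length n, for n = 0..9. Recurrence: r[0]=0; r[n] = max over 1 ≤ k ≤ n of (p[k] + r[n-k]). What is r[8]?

16

   n    0    1    2    3    4    5    6    7    8    9
r[n]    0    1    4    5    8    9   12   14   16   18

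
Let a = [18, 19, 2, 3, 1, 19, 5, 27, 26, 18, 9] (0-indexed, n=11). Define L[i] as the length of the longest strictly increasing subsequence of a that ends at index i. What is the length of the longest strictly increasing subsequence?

   i    0    1    2    3    4    5    6    7    8    9   10
a[i]   18   19    2    3    1   19    5   27   26   18    9
L[i]    1    2    1    2    1    3    3    4    4    4    4

4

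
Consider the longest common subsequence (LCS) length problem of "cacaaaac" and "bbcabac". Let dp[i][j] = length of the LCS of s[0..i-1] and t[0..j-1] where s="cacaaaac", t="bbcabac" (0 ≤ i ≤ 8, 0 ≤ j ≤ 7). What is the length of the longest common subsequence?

   ''  b  b  c  a  b  a  c
''  0  0  0  0  0  0  0  0
 c  0  0  0  1  1  1  1  1
 a  0  0  0  1  2  2  2  2
 c  0  0  0  1  2  2  2  3
 a  0  0  0  1  2  2  3  3
 a  0  0  0  1  2  2  3  3
 a  0  0  0  1  2  2  3  3
 a  0  0  0  1  2  2  3  3
 c  0  0  0  1  2  2  3  4

4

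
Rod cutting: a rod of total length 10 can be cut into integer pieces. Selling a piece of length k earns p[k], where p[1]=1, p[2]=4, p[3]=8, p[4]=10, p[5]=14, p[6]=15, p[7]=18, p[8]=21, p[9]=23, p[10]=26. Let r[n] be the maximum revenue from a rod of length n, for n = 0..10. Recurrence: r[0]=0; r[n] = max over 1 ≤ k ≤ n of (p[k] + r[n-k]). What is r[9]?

   n    0    1    2    3    4    5    6    7    8    9   10
r[n]    0    1    4    8   10   14   16   18   22   24   28

24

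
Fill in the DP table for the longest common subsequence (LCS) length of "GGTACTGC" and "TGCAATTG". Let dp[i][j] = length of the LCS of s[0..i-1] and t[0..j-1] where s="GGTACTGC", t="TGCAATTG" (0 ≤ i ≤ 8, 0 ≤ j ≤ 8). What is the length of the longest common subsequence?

   ''  T  G  C  A  A  T  T  G
''  0  0  0  0  0  0  0  0  0
 G  0  0  1  1  1  1  1  1  1
 G  0  0  1  1  1  1  1  1  2
 T  0  1  1  1  1  1  2  2  2
 A  0  1  1  1  2  2  2  2  2
 C  0  1  1  2  2  2  2  2  2
 T  0  1  1  2  2  2  3  3  3
 G  0  1  2  2  2  2  3  3  4
 C  0  1  2  3  3  3  3  3  4

4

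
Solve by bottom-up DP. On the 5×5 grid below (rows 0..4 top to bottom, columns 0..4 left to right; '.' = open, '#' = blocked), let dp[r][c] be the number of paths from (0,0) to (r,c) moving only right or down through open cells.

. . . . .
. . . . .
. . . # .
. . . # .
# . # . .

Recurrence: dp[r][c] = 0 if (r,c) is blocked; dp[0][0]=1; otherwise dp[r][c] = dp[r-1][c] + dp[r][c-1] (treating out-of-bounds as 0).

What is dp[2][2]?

r\c   0   1   2   3   4
  0   1   1   1   1   1
  1   1   2   3   4   5
  2   1   3   6   0   5
  3   1   4  10   0   5
  4   0   4   0   0   5

6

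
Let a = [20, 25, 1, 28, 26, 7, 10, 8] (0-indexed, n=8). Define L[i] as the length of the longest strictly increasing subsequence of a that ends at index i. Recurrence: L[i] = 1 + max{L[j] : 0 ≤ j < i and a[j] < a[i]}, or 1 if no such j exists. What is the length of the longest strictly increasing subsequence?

   i    0    1    2    3    4    5    6    7
a[i]   20   25    1   28   26    7   10    8
L[i]    1    2    1    3    3    2    3    3

3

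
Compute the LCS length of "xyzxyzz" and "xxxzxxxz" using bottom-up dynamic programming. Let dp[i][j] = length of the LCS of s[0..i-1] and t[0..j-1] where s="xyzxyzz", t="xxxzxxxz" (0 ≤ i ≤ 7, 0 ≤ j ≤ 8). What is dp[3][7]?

2

   ''  x  x  x  z  x  x  x  z
''  0  0  0  0  0  0  0  0  0
 x  0  1  1  1  1  1  1  1  1
 y  0  1  1  1  1  1  1  1  1
 z  0  1  1  1  2  2  2  2  2
 x  0  1  2  2  2  3  3  3  3
 y  0  1  2  2  2  3  3  3  3
 z  0  1  2  2  3  3  3  3  4
 z  0  1  2  2  3  3  3  3  4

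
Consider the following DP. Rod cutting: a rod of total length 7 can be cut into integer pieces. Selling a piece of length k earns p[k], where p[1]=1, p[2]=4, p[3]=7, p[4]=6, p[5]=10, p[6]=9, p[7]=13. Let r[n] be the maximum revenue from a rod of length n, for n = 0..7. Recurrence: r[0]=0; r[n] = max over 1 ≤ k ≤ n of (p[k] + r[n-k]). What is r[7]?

15

   n    0    1    2    3    4    5    6    7
r[n]    0    1    4    7    8   11   14   15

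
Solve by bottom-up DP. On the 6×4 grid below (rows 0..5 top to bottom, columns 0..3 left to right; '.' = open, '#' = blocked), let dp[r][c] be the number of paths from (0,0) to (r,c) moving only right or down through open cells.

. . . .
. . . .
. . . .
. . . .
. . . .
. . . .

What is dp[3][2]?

10

r\c   0   1   2   3
  0   1   1   1   1
  1   1   2   3   4
  2   1   3   6  10
  3   1   4  10  20
  4   1   5  15  35
  5   1   6  21  56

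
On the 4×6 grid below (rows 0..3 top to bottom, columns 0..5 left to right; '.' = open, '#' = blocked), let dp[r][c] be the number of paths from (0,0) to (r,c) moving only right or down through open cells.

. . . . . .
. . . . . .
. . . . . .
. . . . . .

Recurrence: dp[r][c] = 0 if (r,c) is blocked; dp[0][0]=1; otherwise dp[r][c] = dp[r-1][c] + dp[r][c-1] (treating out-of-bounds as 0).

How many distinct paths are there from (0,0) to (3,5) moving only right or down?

56

r\c   0   1   2   3   4   5
  0   1   1   1   1   1   1
  1   1   2   3   4   5   6
  2   1   3   6  10  15  21
  3   1   4  10  20  35  56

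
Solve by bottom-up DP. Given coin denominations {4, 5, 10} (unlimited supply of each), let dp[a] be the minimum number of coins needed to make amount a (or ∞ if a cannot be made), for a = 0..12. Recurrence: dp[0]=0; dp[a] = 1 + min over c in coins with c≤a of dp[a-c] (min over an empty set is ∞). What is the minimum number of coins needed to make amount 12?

 a  0  1  2  3  4  5  6  7  8  9 10 11 12
dp  0  -  -  -  1  1  -  -  2  2  1  -  3
(- denotes ∞ / unreachable)

3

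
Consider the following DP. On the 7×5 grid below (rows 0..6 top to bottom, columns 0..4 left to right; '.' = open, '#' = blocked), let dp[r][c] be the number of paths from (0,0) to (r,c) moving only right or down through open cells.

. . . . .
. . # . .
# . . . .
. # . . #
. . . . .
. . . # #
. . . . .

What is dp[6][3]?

r\c   0   1   2   3   4
  0   1   1   1   1   1
  1   1   2   0   1   2
  2   0   2   2   3   5
  3   0   0   2   5   0
  4   0   0   2   7   7
  5   0   0   2   0   0
  6   0   0   2   2   2

2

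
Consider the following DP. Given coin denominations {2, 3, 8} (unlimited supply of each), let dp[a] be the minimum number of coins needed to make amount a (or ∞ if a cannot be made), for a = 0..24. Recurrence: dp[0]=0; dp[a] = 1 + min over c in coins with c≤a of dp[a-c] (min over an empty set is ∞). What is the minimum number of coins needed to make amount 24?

3

 a  0  1  2  3  4  5  6  7  8  9 10 11 12 13 14 15 16 17 18 19 20 21 22 23 24
dp  0  -  1  1  2  2  2  3  1  3  2  2  3  3  3  4  2  4  3  3  4  4  4  5  3
(- denotes ∞ / unreachable)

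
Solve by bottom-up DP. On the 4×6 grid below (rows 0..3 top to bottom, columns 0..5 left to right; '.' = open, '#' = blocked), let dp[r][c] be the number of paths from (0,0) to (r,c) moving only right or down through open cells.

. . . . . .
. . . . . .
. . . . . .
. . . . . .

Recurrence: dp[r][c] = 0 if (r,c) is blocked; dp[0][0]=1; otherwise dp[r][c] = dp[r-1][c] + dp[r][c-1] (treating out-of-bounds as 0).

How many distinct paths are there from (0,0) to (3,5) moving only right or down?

r\c   0   1   2   3   4   5
  0   1   1   1   1   1   1
  1   1   2   3   4   5   6
  2   1   3   6  10  15  21
  3   1   4  10  20  35  56

56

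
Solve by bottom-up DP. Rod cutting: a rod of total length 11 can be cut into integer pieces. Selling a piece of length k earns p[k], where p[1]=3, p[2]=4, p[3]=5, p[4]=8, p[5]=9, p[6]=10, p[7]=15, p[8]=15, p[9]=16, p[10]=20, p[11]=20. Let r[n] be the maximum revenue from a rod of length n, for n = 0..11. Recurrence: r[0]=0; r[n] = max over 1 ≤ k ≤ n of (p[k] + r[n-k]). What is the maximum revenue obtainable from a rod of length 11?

   n    0    1    2    3    4    5    6    7    8    9   10   11
r[n]    0    3    6    9   12   15   18   21   24   27   30   33

33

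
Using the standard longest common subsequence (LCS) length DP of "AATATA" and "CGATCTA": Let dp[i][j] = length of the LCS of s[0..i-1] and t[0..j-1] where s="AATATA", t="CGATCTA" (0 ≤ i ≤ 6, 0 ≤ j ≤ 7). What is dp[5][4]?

2

   ''  C  G  A  T  C  T  A
''  0  0  0  0  0  0  0  0
 A  0  0  0  1  1  1  1  1
 A  0  0  0  1  1  1  1  2
 T  0  0  0  1  2  2  2  2
 A  0  0  0  1  2  2  2  3
 T  0  0  0  1  2  2  3  3
 A  0  0  0  1  2  2  3  4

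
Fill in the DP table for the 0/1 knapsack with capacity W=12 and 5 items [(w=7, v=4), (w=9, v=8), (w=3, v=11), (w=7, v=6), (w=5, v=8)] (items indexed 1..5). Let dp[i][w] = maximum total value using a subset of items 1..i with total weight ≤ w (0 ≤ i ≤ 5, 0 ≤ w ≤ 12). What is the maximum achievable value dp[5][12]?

i\w   0   1   2   3   4   5   6   7   8   9  10  11  12
  0   0   0   0   0   0   0   0   0   0   0   0   0   0
  1   0   0   0   0   0   0   0   4   4   4   4   4   4
  2   0   0   0   0   0   0   0   4   4   8   8   8   8
  3   0   0   0  11  11  11  11  11  11  11  15  15  19
  4   0   0   0  11  11  11  11  11  11  11  17  17  19
  5   0   0   0  11  11  11  11  11  19  19  19  19  19

19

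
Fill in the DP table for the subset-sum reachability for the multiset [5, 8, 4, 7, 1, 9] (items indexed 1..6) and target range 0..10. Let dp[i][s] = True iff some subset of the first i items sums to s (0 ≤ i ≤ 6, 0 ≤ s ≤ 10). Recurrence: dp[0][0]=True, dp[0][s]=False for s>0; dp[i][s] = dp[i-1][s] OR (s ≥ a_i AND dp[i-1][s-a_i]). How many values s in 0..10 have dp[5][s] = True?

i\s   0   1   2   3   4   5   6   7   8   9  10
  0   T   F   F   F   F   F   F   F   F   F   F
  1   T   F   F   F   F   T   F   F   F   F   F
  2   T   F   F   F   F   T   F   F   T   F   F
  3   T   F   F   F   T   T   F   F   T   T   F
  4   T   F   F   F   T   T   F   T   T   T   F
  5   T   T   F   F   T   T   T   T   T   T   T
  6   T   T   F   F   T   T   T   T   T   T   T

9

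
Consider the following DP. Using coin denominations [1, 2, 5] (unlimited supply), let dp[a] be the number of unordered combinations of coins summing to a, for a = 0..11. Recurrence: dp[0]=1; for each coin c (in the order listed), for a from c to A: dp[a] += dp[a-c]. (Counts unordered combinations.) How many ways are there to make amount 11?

after  coin     0     1     2     3     4     5     6     7     8     9    10    11
          1     1     1     1     1     1     1     1     1     1     1     1     1
          2     1     1     2     2     3     3     4     4     5     5     6     6
          5     1     1     2     2     3     4     5     6     7     8    10    11

11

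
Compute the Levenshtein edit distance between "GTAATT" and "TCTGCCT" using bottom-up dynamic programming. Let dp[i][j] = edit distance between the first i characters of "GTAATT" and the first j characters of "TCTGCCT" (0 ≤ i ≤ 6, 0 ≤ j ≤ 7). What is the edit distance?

5

   ''  T  C  T  G  C  C  T
''  0  1  2  3  4  5  6  7
 G  1  1  2  3  3  4  5  6
 T  2  1  2  2  3  4  5  5
 A  3  2  2  3  3  4  5  6
 A  4  3  3  3  4  4  5  6
 T  5  4  4  3  4  5  5  5
 T  6  5  5  4  4  5  6  5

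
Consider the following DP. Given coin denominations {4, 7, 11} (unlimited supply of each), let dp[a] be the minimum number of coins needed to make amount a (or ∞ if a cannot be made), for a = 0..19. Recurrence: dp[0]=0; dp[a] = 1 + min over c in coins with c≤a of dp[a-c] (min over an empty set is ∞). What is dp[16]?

 a  0  1  2  3  4  5  6  7  8  9 10 11 12 13 14 15 16 17 18 19
dp  0  -  -  -  1  -  -  1  2  -  -  1  3  -  2  2  4  -  2  3
(- denotes ∞ / unreachable)

4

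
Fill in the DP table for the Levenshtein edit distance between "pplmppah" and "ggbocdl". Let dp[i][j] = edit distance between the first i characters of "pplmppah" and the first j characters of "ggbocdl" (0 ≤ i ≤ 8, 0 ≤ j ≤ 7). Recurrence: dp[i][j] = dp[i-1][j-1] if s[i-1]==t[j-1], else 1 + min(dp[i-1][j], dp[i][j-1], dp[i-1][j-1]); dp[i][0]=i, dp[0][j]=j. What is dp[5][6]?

6

   ''  g  g  b  o  c  d  l
''  0  1  2  3  4  5  6  7
 p  1  1  2  3  4  5  6  7
 p  2  2  2  3  4  5  6  7
 l  3  3  3  3  4  5  6  6
 m  4  4  4  4  4  5  6  7
 p  5  5  5  5  5  5  6  7
 p  6  6  6  6  6  6  6  7
 a  7  7  7  7  7  7  7  7
 h  8  8  8  8  8  8  8  8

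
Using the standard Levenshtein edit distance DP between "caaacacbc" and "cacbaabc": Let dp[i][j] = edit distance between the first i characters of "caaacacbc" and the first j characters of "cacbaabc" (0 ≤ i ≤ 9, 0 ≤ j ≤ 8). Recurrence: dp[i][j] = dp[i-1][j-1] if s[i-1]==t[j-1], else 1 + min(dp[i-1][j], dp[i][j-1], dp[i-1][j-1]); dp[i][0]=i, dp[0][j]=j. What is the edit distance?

   ''  c  a  c  b  a  a  b  c
''  0  1  2  3  4  5  6  7  8
 c  1  0  1  2  3  4  5  6  7
 a  2  1  0  1  2  3  4  5  6
 a  3  2  1  1  2  2  3  4  5
 a  4  3  2  2  2  2  2  3  4
 c  5  4  3  2  3  3  3  3  3
 a  6  5  4  3  3  3  3  4  4
 c  7  6  5  4  4  4  4  4  4
 b  8  7  6  5  4  5  5  4  5
 c  9  8  7  6  5  5  6  5  4

4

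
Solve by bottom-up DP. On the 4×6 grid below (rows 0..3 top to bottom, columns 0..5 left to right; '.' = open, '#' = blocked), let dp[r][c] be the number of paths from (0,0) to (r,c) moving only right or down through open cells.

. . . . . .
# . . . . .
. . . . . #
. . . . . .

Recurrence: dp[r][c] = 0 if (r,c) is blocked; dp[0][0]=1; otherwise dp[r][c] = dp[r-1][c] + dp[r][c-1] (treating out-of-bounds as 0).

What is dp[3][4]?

r\c   0   1   2   3   4   5
  0   1   1   1   1   1   1
  1   0   1   2   3   4   5
  2   0   1   3   6  10   0
  3   0   1   4  10  20  20

20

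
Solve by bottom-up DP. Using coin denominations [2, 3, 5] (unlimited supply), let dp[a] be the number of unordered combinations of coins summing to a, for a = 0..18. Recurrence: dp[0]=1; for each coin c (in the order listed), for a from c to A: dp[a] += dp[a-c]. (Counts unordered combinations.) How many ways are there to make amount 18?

after  coin     0     1     2     3     4     5     6     7     8     9    10    11    12    13    14    15    16    17    18
          2     1     0     1     0     1     0     1     0     1     0     1     0     1     0     1     0     1     0     1
          3     1     0     1     1     1     1     2     1     2     2     2     2     3     2     3     3     3     3     4
          5     1     0     1     1     1     2     2     2     3     3     4     4     5     5     6     7     7     8     9

9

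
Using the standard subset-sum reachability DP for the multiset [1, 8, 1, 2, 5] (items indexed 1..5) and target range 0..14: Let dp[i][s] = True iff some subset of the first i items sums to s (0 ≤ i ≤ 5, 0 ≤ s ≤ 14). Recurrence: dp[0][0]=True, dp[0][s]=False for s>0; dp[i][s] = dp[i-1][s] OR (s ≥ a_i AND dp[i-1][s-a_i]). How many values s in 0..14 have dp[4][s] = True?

10

i\s   0   1   2   3   4   5   6   7   8   9  10  11  12  13  14
  0   T   F   F   F   F   F   F   F   F   F   F   F   F   F   F
  1   T   T   F   F   F   F   F   F   F   F   F   F   F   F   F
  2   T   T   F   F   F   F   F   F   T   T   F   F   F   F   F
  3   T   T   T   F   F   F   F   F   T   T   T   F   F   F   F
  4   T   T   T   T   T   F   F   F   T   T   T   T   T   F   F
  5   T   T   T   T   T   T   T   T   T   T   T   T   T   T   T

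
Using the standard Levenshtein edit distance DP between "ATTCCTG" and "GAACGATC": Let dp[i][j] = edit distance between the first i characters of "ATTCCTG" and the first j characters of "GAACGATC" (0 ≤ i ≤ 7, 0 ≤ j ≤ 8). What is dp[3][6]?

   ''  G  A  A  C  G  A  T  C
''  0  1  2  3  4  5  6  7  8
 A  1  1  1  2  3  4  5  6  7
 T  2  2  2  2  3  4  5  5  6
 T  3  3  3  3  3  4  5  5  6
 C  4  4  4  4  3  4  5  6  5
 C  5  5  5  5  4  4  5  6  6
 T  6  6  6  6  5  5  5  5  6
 G  7  6  7  7  6  5  6  6  6

5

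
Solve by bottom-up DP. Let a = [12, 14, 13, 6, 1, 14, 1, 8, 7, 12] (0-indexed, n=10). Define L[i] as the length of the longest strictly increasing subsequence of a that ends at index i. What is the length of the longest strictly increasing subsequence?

   i    0    1    2    3    4    5    6    7    8    9
a[i]   12   14   13    6    1   14    1    8    7   12
L[i]    1    2    2    1    1    3    1    2    2    3

3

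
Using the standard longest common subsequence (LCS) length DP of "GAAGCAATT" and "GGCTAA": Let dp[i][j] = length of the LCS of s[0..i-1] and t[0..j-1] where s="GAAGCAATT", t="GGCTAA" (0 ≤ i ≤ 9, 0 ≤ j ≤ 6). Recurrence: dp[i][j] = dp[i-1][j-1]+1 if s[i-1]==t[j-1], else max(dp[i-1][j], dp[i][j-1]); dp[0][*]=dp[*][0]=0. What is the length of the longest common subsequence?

5

   ''  G  G  C  T  A  A
''  0  0  0  0  0  0  0
 G  0  1  1  1  1  1  1
 A  0  1  1  1  1  2  2
 A  0  1  1  1  1  2  3
 G  0  1  2  2  2  2  3
 C  0  1  2  3  3  3  3
 A  0  1  2  3  3  4  4
 A  0  1  2  3  3  4  5
 T  0  1  2  3  4  4  5
 T  0  1  2  3  4  4  5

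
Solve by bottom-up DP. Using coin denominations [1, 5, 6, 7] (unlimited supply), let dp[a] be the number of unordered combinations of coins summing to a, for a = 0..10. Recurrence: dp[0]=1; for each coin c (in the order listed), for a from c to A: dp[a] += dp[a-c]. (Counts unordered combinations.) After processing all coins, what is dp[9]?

4

after  coin     0     1     2     3     4     5     6     7     8     9    10
          1     1     1     1     1     1     1     1     1     1     1     1
          5     1     1     1     1     1     2     2     2     2     2     3
          6     1     1     1     1     1     2     3     3     3     3     4
          7     1     1     1     1     1     2     3     4     4     4     5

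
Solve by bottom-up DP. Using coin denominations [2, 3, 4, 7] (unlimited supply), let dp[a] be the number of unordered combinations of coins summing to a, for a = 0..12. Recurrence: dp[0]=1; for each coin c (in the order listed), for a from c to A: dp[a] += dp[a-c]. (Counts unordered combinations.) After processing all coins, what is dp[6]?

3

after  coin     0     1     2     3     4     5     6     7     8     9    10    11    12
          2     1     0     1     0     1     0     1     0     1     0     1     0     1
          3     1     0     1     1     1     1     2     1     2     2     2     2     3
          4     1     0     1     1     2     1     3     2     4     3     5     4     7
          7     1     0     1     1     2     1     3     3     4     4     6     6     8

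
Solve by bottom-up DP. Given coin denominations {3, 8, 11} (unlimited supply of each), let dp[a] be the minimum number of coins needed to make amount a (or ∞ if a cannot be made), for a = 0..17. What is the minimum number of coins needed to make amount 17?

3

 a  0  1  2  3  4  5  6  7  8  9 10 11 12 13 14 15 16 17
dp  0  -  -  1  -  -  2  -  1  3  -  1  4  -  2  5  2  3
(- denotes ∞ / unreachable)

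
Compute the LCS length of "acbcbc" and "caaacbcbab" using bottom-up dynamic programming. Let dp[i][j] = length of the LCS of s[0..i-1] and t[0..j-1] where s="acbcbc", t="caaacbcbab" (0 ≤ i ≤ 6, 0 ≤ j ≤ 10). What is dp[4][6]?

3

   ''  c  a  a  a  c  b  c  b  a  b
''  0  0  0  0  0  0  0  0  0  0  0
 a  0  0  1  1  1  1  1  1  1  1  1
 c  0  1  1  1  1  2  2  2  2  2  2
 b  0  1  1  1  1  2  3  3  3  3  3
 c  0  1  1  1  1  2  3  4  4  4  4
 b  0  1  1  1  1  2  3  4  5  5  5
 c  0  1  1  1  1  2  3  4  5  5  5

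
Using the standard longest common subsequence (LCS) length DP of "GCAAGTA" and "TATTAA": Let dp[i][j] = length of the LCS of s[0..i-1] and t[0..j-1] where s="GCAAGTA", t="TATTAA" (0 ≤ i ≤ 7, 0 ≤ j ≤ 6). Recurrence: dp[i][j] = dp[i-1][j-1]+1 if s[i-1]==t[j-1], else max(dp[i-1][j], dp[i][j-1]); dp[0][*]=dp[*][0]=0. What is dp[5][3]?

1

   ''  T  A  T  T  A  A
''  0  0  0  0  0  0  0
 G  0  0  0  0  0  0  0
 C  0  0  0  0  0  0  0
 A  0  0  1  1  1  1  1
 A  0  0  1  1  1  2  2
 G  0  0  1  1  1  2  2
 T  0  1  1  2  2  2  2
 A  0  1  2  2  2  3  3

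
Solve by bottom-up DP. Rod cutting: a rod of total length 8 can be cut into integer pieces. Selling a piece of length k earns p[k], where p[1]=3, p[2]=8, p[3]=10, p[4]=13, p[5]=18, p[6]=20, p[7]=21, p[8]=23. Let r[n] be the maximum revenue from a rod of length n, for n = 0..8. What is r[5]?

   n    0    1    2    3    4    5    6    7    8
r[n]    0    3    8   11   16   19   24   27   32

19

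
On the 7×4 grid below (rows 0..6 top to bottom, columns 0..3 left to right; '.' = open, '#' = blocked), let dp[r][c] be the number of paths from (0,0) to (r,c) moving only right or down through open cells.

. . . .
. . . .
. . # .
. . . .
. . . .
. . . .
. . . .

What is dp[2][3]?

4

r\c   0   1   2   3
  0   1   1   1   1
  1   1   2   3   4
  2   1   3   0   4
  3   1   4   4   8
  4   1   5   9  17
  5   1   6  15  32
  6   1   7  22  54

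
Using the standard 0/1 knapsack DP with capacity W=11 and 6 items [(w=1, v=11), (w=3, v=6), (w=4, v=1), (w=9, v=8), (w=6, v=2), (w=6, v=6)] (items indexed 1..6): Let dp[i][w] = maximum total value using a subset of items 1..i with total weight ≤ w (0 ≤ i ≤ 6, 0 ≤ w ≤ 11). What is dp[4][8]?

18

i\w   0   1   2   3   4   5   6   7   8   9  10  11
  0   0   0   0   0   0   0   0   0   0   0   0   0
  1   0  11  11  11  11  11  11  11  11  11  11  11
  2   0  11  11  11  17  17  17  17  17  17  17  17
  3   0  11  11  11  17  17  17  17  18  18  18  18
  4   0  11  11  11  17  17  17  17  18  18  19  19
  5   0  11  11  11  17  17  17  17  18  18  19  19
  6   0  11  11  11  17  17  17  17  18  18  23  23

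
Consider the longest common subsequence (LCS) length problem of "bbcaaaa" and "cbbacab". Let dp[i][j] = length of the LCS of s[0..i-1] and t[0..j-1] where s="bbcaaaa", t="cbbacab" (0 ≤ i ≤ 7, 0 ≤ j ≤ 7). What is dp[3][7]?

3

   ''  c  b  b  a  c  a  b
''  0  0  0  0  0  0  0  0
 b  0  0  1  1  1  1  1  1
 b  0  0  1  2  2  2  2  2
 c  0  1  1  2  2  3  3  3
 a  0  1  1  2  3  3  4  4
 a  0  1  1  2  3  3  4  4
 a  0  1  1  2  3  3  4  4
 a  0  1  1  2  3  3  4  4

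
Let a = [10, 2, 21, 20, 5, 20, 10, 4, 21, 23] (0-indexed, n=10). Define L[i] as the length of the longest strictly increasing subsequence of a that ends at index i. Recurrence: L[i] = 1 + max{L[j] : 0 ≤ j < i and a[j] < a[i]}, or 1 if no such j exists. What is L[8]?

   i    0    1    2    3    4    5    6    7    8    9
a[i]   10    2   21   20    5   20   10    4   21   23
L[i]    1    1    2    2    2    3    3    2    4    5

4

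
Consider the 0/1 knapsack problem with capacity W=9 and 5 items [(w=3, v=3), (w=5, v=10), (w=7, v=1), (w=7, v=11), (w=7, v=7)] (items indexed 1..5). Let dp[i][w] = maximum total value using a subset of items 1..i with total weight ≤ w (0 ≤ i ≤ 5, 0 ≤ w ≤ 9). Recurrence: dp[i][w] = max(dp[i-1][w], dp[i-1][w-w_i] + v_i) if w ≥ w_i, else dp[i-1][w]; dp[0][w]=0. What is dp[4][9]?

i\w   0   1   2   3   4   5   6   7   8   9
  0   0   0   0   0   0   0   0   0   0   0
  1   0   0   0   3   3   3   3   3   3   3
  2   0   0   0   3   3  10  10  10  13  13
  3   0   0   0   3   3  10  10  10  13  13
  4   0   0   0   3   3  10  10  11  13  13
  5   0   0   0   3   3  10  10  11  13  13

13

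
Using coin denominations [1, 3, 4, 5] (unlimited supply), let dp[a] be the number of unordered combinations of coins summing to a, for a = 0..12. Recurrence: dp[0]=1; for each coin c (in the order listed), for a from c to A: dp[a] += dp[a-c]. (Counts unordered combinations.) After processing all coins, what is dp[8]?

8

after  coin     0     1     2     3     4     5     6     7     8     9    10    11    12
          1     1     1     1     1     1     1     1     1     1     1     1     1     1
          3     1     1     1     2     2     2     3     3     3     4     4     4     5
          4     1     1     1     2     3     3     4     5     6     7     8     9    11
          5     1     1     1     2     3     4     5     6     8    10    12    14    17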